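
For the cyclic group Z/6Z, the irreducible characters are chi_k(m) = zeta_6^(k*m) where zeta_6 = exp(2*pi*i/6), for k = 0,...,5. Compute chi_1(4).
chi_1(4) = zeta_6^4 = exp(-2*I*pi/3)

Proof sketch: chi_1(4) = zeta_6^(1*4) = zeta_6^4. Since zeta_6^6 = 1, this equals zeta_6^4 = exp(2*pi*i*4/6) = exp(-2*I*pi/3).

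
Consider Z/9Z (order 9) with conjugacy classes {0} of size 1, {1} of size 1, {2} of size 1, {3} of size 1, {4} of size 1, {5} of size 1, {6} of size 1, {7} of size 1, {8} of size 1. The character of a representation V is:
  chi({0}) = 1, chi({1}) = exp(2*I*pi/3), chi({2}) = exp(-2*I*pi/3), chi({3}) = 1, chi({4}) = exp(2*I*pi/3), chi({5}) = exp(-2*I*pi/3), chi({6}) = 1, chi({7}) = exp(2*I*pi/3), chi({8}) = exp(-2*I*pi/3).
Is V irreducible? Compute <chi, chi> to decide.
Irreducible: <chi, chi> = 1.

Reasoning: <chi, chi> = (1/|G|) sum_C |C| * |chi(C)|^2 = (1/9)[1*|1|^2 + 1*|exp(2*I*pi/3)|^2 + 1*|exp(-2*I*pi/3)|^2 + 1*|1|^2 + 1*|exp(2*I*pi/3)|^2 + 1*|exp(-2*I*pi/3)|^2 + 1*|1|^2 + 1*|exp(2*I*pi/3)|^2 + 1*|exp(-2*I*pi/3)|^2]
  = (1/9)[(1) + (1) + (1) + (1) + (1) + (1) + (1) + (1) + (1)] = 9/9 = 1.
(Exp terms are combined using exp(i*s)*conj(exp(i*t)) = exp(i*(s-t)), and sums of them are collapsed using the identity that for every m > 1 the m distinct m-th roots of unity sum to 0, e.g. 1 + exp(2*I*pi/3) + exp(-2*I*pi/3) = 0.)
A character is irreducible iff <chi, chi> = 1, so this representation is irreducible.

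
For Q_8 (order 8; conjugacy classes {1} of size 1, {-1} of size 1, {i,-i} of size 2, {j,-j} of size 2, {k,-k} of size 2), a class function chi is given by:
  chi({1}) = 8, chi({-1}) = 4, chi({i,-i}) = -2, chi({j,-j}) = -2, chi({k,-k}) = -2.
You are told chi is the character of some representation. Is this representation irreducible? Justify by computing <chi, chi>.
Not irreducible (reducible): <chi, chi> = 13 > 1.

Solution. <chi, chi> = (1/|G|) sum_C |C| * |chi(C)|^2 = (1/8)[1*|8|^2 + 1*|4|^2 + 2*|-2|^2 + 2*|-2|^2 + 2*|-2|^2]
  = (1/8)[(64) + (16) + (8) + (8) + (8)] = 104/8 = 13.
A character is irreducible iff <chi, chi> = 1, so this representation is reducible.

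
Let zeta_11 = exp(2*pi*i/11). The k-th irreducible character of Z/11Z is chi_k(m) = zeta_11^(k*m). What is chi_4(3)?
chi_4(3) = zeta_11^12 = exp(2*I*pi/11)

Working: chi_4(3) = zeta_11^(4*3) = zeta_11^12. Since zeta_11^11 = 1, this equals zeta_11^1 = exp(2*pi*i*1/11) = exp(2*I*pi/11).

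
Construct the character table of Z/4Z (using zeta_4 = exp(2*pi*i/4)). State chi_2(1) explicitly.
Character table of Z/4Z (irreps indexed chi_0,...,chi_3 with chi_k(m) = zeta_4^(k*m), zeta_4 = exp(2*pi*i/4)):
  irrep \ class  {0} (size 1)  {1} (size 1)  {2} (size 1)  {3} (size 1)
  chi_0          1             1             1             1           
  chi_1          1             I             -1            -I          
  chi_2          1             -1            1             -1          
  chi_3          1             -I            -1            I           

Spot check: chi_2(1) = zeta_4^(2*1) = zeta_4^2 = -1.

Justification: Z/4Z is abelian, so all 4 irreducible complex representations are 1-dimensional. They are given by chi_k(m) = zeta_4^(k*m) for k = 0,...,3. Row orthogonality: sum_m chi_k(m) conj(chi_l(m)) = 4 * [k = l].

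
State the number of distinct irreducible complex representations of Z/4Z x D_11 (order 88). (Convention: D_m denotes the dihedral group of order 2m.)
28

Derivation: The number of irreducible complex representations of a finite group equals its number of conjugacy classes. For a direct product, #classes(G x H) = #classes(G) * #classes(H). Z/4Z has 4 classes (abelian), D_11 has 7 classes, so 4 * 7 = 28, so Z/4Z x D_11 (order 88) has exactly 28 irreducible complex representations.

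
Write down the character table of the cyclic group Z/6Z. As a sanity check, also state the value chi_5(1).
Character table of Z/6Z (irreps indexed chi_0,...,chi_5 with chi_k(m) = zeta_6^(k*m), zeta_6 = exp(2*pi*i/6)):
  irrep \ class  {0} (size 1)  {1} (size 1)    {2} (size 1)    {3} (size 1)  {4} (size 1)    {5} (size 1)  
  chi_0          1             1               1               1             1               1             
  chi_1          1             exp(I*pi/3)     exp(2*I*pi/3)   -1            exp(-2*I*pi/3)  exp(-I*pi/3)  
  chi_2          1             exp(2*I*pi/3)   exp(-2*I*pi/3)  1             exp(2*I*pi/3)   exp(-2*I*pi/3)
  chi_3          1             -1              1               -1            1               -1            
  chi_4          1             exp(-2*I*pi/3)  exp(2*I*pi/3)   1             exp(-2*I*pi/3)  exp(2*I*pi/3) 
  chi_5          1             exp(-I*pi/3)    exp(-2*I*pi/3)  -1            exp(2*I*pi/3)   exp(I*pi/3)   

Spot check: chi_5(1) = zeta_6^(5*1) = zeta_6^5 = exp(-I*pi/3).

Proof sketch: Z/6Z is abelian, so all 6 irreducible complex representations are 1-dimensional. They are given by chi_k(m) = zeta_6^(k*m) for k = 0,...,5. Row orthogonality: sum_m chi_k(m) conj(chi_l(m)) = 6 * [k = l].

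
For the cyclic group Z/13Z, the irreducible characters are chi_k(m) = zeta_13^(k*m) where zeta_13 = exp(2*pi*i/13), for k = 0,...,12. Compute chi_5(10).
chi_5(10) = zeta_13^50 = exp(-4*I*pi/13)

Proof sketch: chi_5(10) = zeta_13^(5*10) = zeta_13^50. Since zeta_13^13 = 1, this equals zeta_13^11 = exp(2*pi*i*11/13) = exp(-4*I*pi/13).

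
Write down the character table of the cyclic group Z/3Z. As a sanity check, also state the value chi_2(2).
Character table of Z/3Z (irreps indexed chi_0,...,chi_2 with chi_k(m) = zeta_3^(k*m), zeta_3 = exp(2*pi*i/3)):
  irrep \ class  {0} (size 1)  {1} (size 1)    {2} (size 1)  
  chi_0          1             1               1             
  chi_1          1             exp(2*I*pi/3)   exp(-2*I*pi/3)
  chi_2          1             exp(-2*I*pi/3)  exp(2*I*pi/3) 

Spot check: chi_2(2) = zeta_3^(2*2) = zeta_3^4 = exp(2*I*pi/3).

Details: Z/3Z is abelian, so all 3 irreducible complex representations are 1-dimensional. They are given by chi_k(m) = zeta_3^(k*m) for k = 0,...,2. Row orthogonality: sum_m chi_k(m) conj(chi_l(m)) = 3 * [k = l].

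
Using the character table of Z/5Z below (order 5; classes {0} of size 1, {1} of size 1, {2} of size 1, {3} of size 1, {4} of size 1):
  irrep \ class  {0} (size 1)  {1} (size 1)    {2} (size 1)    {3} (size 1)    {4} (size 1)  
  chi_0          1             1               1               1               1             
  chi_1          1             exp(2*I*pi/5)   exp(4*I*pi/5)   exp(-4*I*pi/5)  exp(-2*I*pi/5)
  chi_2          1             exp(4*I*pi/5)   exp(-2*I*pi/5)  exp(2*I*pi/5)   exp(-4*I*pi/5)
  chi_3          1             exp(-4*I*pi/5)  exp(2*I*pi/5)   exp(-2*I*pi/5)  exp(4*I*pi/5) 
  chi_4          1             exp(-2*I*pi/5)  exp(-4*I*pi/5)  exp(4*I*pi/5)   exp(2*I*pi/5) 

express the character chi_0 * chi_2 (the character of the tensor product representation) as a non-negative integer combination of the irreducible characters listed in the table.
chi_0 tensor chi_2 = chi_2 (all other irreducibles have multiplicity 0).

Details: The character of a tensor product is the pointwise product (chi_0 * chi_2)(C) = chi_0(C) * chi_2(C):
  {0}: (1)*(1), {1}: (1)*(exp(4*I*pi/5)), {2}: (1)*(exp(-2*I*pi/5)), {3}: (1)*(exp(2*I*pi/5)), {4}: (1)*(exp(-4*I*pi/5))
so (chi_0 * chi_2) takes values
  {0} -> 1, {1} -> exp(4*I*pi/5), {2} -> exp(-2*I*pi/5), {3} -> exp(2*I*pi/5), {4} -> exp(-4*I*pi/5).
Now take the inner product of this character with each irreducible chi from the table, <chi_0*chi_2, chi> = (1/5) sum_C |C| (chi_0*chi_2)(C) conj(chi(C)):
  <chi_0*chi_2, chi_0> = (1/5)[1*(1)*conj(1) + 1*(exp(4*I*pi/5))*conj(1) + 1*(exp(-2*I*pi/5))*conj(1) + 1*(exp(2*I*pi/5))*conj(1) + 1*(exp(-4*I*pi/5))*conj(1)]
      = (1/5)[(1) + (exp(4*I*pi/5)) + (exp(-2*I*pi/5)) + (exp(2*I*pi/5)) + (exp(-4*I*pi/5))] = 0/5 = 0
  <chi_0*chi_2, chi_1> = (1/5)[1*(1)*conj(1) + 1*(exp(4*I*pi/5))*conj(exp(2*I*pi/5)) + 1*(exp(-2*I*pi/5))*conj(exp(4*I*pi/5)) + 1*(exp(2*I*pi/5))*conj(exp(-4*I*pi/5)) + 1*(exp(-4*I*pi/5))*conj(exp(-2*I*pi/5))]
      = (1/5)[(1) + (exp(2*I*pi/5)) + (exp(4*I*pi/5)) + (exp(-4*I*pi/5)) + (exp(-2*I*pi/5))] = 0/5 = 0
  <chi_0*chi_2, chi_2> = (1/5)[1*(1)*conj(1) + 1*(exp(4*I*pi/5))*conj(exp(4*I*pi/5)) + 1*(exp(-2*I*pi/5))*conj(exp(-2*I*pi/5)) + 1*(exp(2*I*pi/5))*conj(exp(2*I*pi/5)) + 1*(exp(-4*I*pi/5))*conj(exp(-4*I*pi/5))]
      = (1/5)[(1) + (1) + (1) + (1) + (1)] = 5/5 = 1
  <chi_0*chi_2, chi_3> = (1/5)[1*(1)*conj(1) + 1*(exp(4*I*pi/5))*conj(exp(-4*I*pi/5)) + 1*(exp(-2*I*pi/5))*conj(exp(2*I*pi/5)) + 1*(exp(2*I*pi/5))*conj(exp(-2*I*pi/5)) + 1*(exp(-4*I*pi/5))*conj(exp(4*I*pi/5))]
      = (1/5)[(1) + (exp(-2*I*pi/5)) + (exp(-4*I*pi/5)) + (exp(4*I*pi/5)) + (exp(2*I*pi/5))] = 0/5 = 0
  <chi_0*chi_2, chi_4> = (1/5)[1*(1)*conj(1) + 1*(exp(4*I*pi/5))*conj(exp(-2*I*pi/5)) + 1*(exp(-2*I*pi/5))*conj(exp(-4*I*pi/5)) + 1*(exp(2*I*pi/5))*conj(exp(4*I*pi/5)) + 1*(exp(-4*I*pi/5))*conj(exp(2*I*pi/5))]
      = (1/5)[(1) + (exp(-4*I*pi/5)) + (exp(2*I*pi/5)) + (exp(-2*I*pi/5)) + (exp(4*I*pi/5))] = 0/5 = 0
(Exp terms are combined using exp(i*s)*conj(exp(i*t)) = exp(i*(s-t)), and sums of them are collapsed using the identity that for every m > 1 the m distinct m-th roots of unity sum to 0, e.g. 1 + exp(2*I*pi/3) + exp(-2*I*pi/3) = 0.)
Hence the multiplicities are chi_2: 1. Dimension check: dim(chi_0)*dim(chi_2) = 1*1 = 1 and sum (mult * dim) = 1*1 = 1.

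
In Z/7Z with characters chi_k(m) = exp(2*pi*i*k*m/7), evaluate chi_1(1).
chi_1(1) = zeta_7^1 = exp(2*I*pi/7)

Details: chi_1(1) = zeta_7^(1*1) = zeta_7^1. Since zeta_7^7 = 1, this equals zeta_7^1 = exp(2*pi*i*1/7) = exp(2*I*pi/7).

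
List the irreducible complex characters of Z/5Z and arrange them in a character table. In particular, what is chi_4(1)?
Character table of Z/5Z (irreps indexed chi_0,...,chi_4 with chi_k(m) = zeta_5^(k*m), zeta_5 = exp(2*pi*i/5)):
  irrep \ class  {0} (size 1)  {1} (size 1)    {2} (size 1)    {3} (size 1)    {4} (size 1)  
  chi_0          1             1               1               1               1             
  chi_1          1             exp(2*I*pi/5)   exp(4*I*pi/5)   exp(-4*I*pi/5)  exp(-2*I*pi/5)
  chi_2          1             exp(4*I*pi/5)   exp(-2*I*pi/5)  exp(2*I*pi/5)   exp(-4*I*pi/5)
  chi_3          1             exp(-4*I*pi/5)  exp(2*I*pi/5)   exp(-2*I*pi/5)  exp(4*I*pi/5) 
  chi_4          1             exp(-2*I*pi/5)  exp(-4*I*pi/5)  exp(4*I*pi/5)   exp(2*I*pi/5) 

Spot check: chi_4(1) = zeta_5^(4*1) = zeta_5^4 = exp(-2*I*pi/5).

Working: Z/5Z is abelian, so all 5 irreducible complex representations are 1-dimensional. They are given by chi_k(m) = zeta_5^(k*m) for k = 0,...,4. Row orthogonality: sum_m chi_k(m) conj(chi_l(m)) = 5 * [k = l].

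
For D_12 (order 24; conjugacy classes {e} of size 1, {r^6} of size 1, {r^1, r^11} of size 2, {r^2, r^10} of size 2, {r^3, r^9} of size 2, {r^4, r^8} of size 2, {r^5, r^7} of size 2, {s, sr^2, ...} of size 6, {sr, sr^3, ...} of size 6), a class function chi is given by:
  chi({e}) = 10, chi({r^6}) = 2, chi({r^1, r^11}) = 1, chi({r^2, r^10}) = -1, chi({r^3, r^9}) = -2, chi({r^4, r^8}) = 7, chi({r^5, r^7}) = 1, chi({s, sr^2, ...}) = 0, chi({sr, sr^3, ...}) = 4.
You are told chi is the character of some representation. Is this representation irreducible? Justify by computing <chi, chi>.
Not irreducible (reducible): <chi, chi> = 13 > 1.

Solution. <chi, chi> = (1/|G|) sum_C |C| * |chi(C)|^2 = (1/24)[1*|10|^2 + 1*|2|^2 + 2*|1|^2 + 2*|-1|^2 + 2*|-2|^2 + 2*|7|^2 + 2*|1|^2 + 6*|0|^2 + 6*|4|^2]
  = (1/24)[(100) + (4) + (2) + (2) + (8) + (98) + (2) + (0) + (96)] = 312/24 = 13.
A character is irreducible iff <chi, chi> = 1, so this representation is reducible.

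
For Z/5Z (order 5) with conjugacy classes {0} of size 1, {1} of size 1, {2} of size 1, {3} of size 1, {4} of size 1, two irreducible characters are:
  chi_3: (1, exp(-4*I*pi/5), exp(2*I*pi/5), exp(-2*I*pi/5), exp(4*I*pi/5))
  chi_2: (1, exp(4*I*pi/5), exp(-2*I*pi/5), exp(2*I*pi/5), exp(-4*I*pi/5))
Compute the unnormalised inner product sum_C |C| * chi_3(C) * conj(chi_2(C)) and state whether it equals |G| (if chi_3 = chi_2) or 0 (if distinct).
Sum = 0; so <chi_3, chi_2> = 0 (distinct irreducibles are orthogonal).

Solution. Compute term by term over conjugacy classes (|C| * chi_3(C) * conj(chi_2(C))):
  1*(1)*conj(1) + 1*(exp(-4*I*pi/5))*conj(exp(4*I*pi/5)) + 1*(exp(2*I*pi/5))*conj(exp(-2*I*pi/5)) + 1*(exp(-2*I*pi/5))*conj(exp(2*I*pi/5)) + 1*(exp(4*I*pi/5))*conj(exp(-4*I*pi/5))
  = (1) + (exp(2*I*pi/5)) + (exp(4*I*pi/5)) + (exp(-4*I*pi/5)) + (exp(-2*I*pi/5))
  = 0.
(Exp terms are combined using exp(i*s)*conj(exp(i*t)) = exp(i*(s-t)), and sums of them are collapsed using the identity that for every m > 1 the m distinct m-th roots of unity sum to 0, e.g. 1 + exp(2*I*pi/3) + exp(-2*I*pi/3) = 0.)
Dividing by |G| = 5 gives 0/5 = 0, matching the row-orthogonality relation <chi_3, chi_2> = [chi_3 = chi_2].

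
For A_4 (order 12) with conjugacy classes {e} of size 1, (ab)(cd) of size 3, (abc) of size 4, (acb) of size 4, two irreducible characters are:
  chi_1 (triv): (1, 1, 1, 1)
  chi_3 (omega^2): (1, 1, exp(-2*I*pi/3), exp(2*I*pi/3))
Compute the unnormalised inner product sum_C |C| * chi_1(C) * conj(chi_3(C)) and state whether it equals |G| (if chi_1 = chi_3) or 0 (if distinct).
Sum = 0; so <chi_1, chi_3> = 0 (distinct irreducibles are orthogonal).

Why: Compute term by term over conjugacy classes (|C| * chi_1(C) * conj(chi_3(C))):
  1*(1)*conj(1) + 3*(1)*conj(1) + 4*(1)*conj(exp(-2*I*pi/3)) + 4*(1)*conj(exp(2*I*pi/3))
  = (1) + (3) + (4*exp(2*I*pi/3)) + (4*exp(-2*I*pi/3))
  = 0.
(Exp terms are combined using exp(i*s)*conj(exp(i*t)) = exp(i*(s-t)), and sums of them are collapsed using the identity that for every m > 1 the m distinct m-th roots of unity sum to 0, e.g. 1 + exp(2*I*pi/3) + exp(-2*I*pi/3) = 0.)
Dividing by |G| = 12 gives 0/12 = 0, matching the row-orthogonality relation <chi_1, chi_3> = [chi_1 = chi_3].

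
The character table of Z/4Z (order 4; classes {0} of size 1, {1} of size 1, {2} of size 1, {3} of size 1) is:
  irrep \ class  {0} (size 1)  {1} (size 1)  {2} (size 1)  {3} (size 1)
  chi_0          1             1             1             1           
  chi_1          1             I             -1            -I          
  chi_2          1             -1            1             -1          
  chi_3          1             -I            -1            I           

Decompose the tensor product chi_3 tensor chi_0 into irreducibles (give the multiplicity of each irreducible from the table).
chi_3 tensor chi_0 = chi_3 (all other irreducibles have multiplicity 0).

Derivation: The character of a tensor product is the pointwise product (chi_3 * chi_0)(C) = chi_3(C) * chi_0(C):
  {0}: (1)*(1), {1}: (-I)*(1), {2}: (-1)*(1), {3}: (I)*(1)
so (chi_3 * chi_0) takes values
  {0} -> 1, {1} -> -I, {2} -> -1, {3} -> I.
Now take the inner product of this character with each irreducible chi from the table, <chi_3*chi_0, chi> = (1/4) sum_C |C| (chi_3*chi_0)(C) conj(chi(C)):
  <chi_3*chi_0, chi_0> = (1/4)[1*(1)*conj(1) + 1*(-I)*conj(1) + 1*(-1)*conj(1) + 1*(I)*conj(1)]
      = (1/4)[(1) + (-I) + (-1) + (I)] = 0/4 = 0
  <chi_3*chi_0, chi_1> = (1/4)[1*(1)*conj(1) + 1*(-I)*conj(I) + 1*(-1)*conj(-1) + 1*(I)*conj(-I)]
      = (1/4)[(1) + (-1) + (1) + (-1)] = 0/4 = 0
  <chi_3*chi_0, chi_2> = (1/4)[1*(1)*conj(1) + 1*(-I)*conj(-1) + 1*(-1)*conj(1) + 1*(I)*conj(-1)]
      = (1/4)[(1) + (I) + (-1) + (-I)] = 0/4 = 0
  <chi_3*chi_0, chi_3> = (1/4)[1*(1)*conj(1) + 1*(-I)*conj(-I) + 1*(-1)*conj(-1) + 1*(I)*conj(I)]
      = (1/4)[(1) + (1) + (1) + (1)] = 4/4 = 1
(Exp terms are combined using exp(i*s)*conj(exp(i*t)) = exp(i*(s-t)), and sums of them are collapsed using the identity that for every m > 1 the m distinct m-th roots of unity sum to 0, e.g. 1 + exp(2*I*pi/3) + exp(-2*I*pi/3) = 0.)
Hence the multiplicities are chi_3: 1. Dimension check: dim(chi_3)*dim(chi_0) = 1*1 = 1 and sum (mult * dim) = 1*1 = 1.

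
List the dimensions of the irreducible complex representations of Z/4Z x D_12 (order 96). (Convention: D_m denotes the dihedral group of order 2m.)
Dimensions: 1, 1, 1, 1, 1, 1, 1, 1, 1, 1, 1, 1, 1, 1, 1, 1, 2, 2, 2, 2, 2, 2, 2, 2, 2, 2, 2, 2, 2, 2, 2, 2, 2, 2, 2, 2

Reasoning: There are 36 irreducibles (= number of conjugacy classes). Their dimensions d_i satisfy sum d_i^2 = |G| = 96: 1 + 1 + 1 + 1 + 1 + 1 + 1 + 1 + 1 + 1 + 1 + 1 + 1 + 1 + 1 + 1 + 4 + 4 + 4 + 4 + 4 + 4 + 4 + 4 + 4 + 4 + 4 + 4 + 4 + 4 + 4 + 4 + 4 + 4 + 4 + 4 = 96. (For the product with Z/4Z: each of the 4 1-dim characters of Z/4Z tensors with each irrep of D_12, giving 4 copies of each D_12-dimension.)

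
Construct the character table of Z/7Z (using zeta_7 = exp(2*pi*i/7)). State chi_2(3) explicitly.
Character table of Z/7Z (irreps indexed chi_0,...,chi_6 with chi_k(m) = zeta_7^(k*m), zeta_7 = exp(2*pi*i/7)):
  irrep \ class  {0} (size 1)  {1} (size 1)    {2} (size 1)    {3} (size 1)    {4} (size 1)    {5} (size 1)    {6} (size 1)  
  chi_0          1             1               1               1               1               1               1             
  chi_1          1             exp(2*I*pi/7)   exp(4*I*pi/7)   exp(6*I*pi/7)   exp(-6*I*pi/7)  exp(-4*I*pi/7)  exp(-2*I*pi/7)
  chi_2          1             exp(4*I*pi/7)   exp(-6*I*pi/7)  exp(-2*I*pi/7)  exp(2*I*pi/7)   exp(6*I*pi/7)   exp(-4*I*pi/7)
  chi_3          1             exp(6*I*pi/7)   exp(-2*I*pi/7)  exp(4*I*pi/7)   exp(-4*I*pi/7)  exp(2*I*pi/7)   exp(-6*I*pi/7)
  chi_4          1             exp(-6*I*pi/7)  exp(2*I*pi/7)   exp(-4*I*pi/7)  exp(4*I*pi/7)   exp(-2*I*pi/7)  exp(6*I*pi/7) 
  chi_5          1             exp(-4*I*pi/7)  exp(6*I*pi/7)   exp(2*I*pi/7)   exp(-2*I*pi/7)  exp(-6*I*pi/7)  exp(4*I*pi/7) 
  chi_6          1             exp(-2*I*pi/7)  exp(-4*I*pi/7)  exp(-6*I*pi/7)  exp(6*I*pi/7)   exp(4*I*pi/7)   exp(2*I*pi/7) 

Spot check: chi_2(3) = zeta_7^(2*3) = zeta_7^6 = exp(-2*I*pi/7).

Justification: Z/7Z is abelian, so all 7 irreducible complex representations are 1-dimensional. They are given by chi_k(m) = zeta_7^(k*m) for k = 0,...,6. Row orthogonality: sum_m chi_k(m) conj(chi_l(m)) = 7 * [k = l].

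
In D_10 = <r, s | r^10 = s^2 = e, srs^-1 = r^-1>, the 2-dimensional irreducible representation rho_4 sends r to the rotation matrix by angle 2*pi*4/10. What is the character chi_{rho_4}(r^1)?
chi_{rho_4}(r^1) = 2*cos(2*pi*4*1/10) = -sqrt(5)/2 - 1/2

Working: rho_4(r^1) is rotation by angle 2*pi*4*1/10, whose trace is 2*cos(2*pi*4*1/10) = -sqrt(5)/2 - 1/2.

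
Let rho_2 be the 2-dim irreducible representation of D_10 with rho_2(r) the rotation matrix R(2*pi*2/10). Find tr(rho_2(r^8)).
chi_{rho_2}(r^8) = 2*cos(2*pi*2*8/10) = -sqrt(5)/2 - 1/2

Why: rho_2(r^8) is rotation by angle 2*pi*2*8/10, whose trace is 2*cos(2*pi*2*8/10) = -sqrt(5)/2 - 1/2.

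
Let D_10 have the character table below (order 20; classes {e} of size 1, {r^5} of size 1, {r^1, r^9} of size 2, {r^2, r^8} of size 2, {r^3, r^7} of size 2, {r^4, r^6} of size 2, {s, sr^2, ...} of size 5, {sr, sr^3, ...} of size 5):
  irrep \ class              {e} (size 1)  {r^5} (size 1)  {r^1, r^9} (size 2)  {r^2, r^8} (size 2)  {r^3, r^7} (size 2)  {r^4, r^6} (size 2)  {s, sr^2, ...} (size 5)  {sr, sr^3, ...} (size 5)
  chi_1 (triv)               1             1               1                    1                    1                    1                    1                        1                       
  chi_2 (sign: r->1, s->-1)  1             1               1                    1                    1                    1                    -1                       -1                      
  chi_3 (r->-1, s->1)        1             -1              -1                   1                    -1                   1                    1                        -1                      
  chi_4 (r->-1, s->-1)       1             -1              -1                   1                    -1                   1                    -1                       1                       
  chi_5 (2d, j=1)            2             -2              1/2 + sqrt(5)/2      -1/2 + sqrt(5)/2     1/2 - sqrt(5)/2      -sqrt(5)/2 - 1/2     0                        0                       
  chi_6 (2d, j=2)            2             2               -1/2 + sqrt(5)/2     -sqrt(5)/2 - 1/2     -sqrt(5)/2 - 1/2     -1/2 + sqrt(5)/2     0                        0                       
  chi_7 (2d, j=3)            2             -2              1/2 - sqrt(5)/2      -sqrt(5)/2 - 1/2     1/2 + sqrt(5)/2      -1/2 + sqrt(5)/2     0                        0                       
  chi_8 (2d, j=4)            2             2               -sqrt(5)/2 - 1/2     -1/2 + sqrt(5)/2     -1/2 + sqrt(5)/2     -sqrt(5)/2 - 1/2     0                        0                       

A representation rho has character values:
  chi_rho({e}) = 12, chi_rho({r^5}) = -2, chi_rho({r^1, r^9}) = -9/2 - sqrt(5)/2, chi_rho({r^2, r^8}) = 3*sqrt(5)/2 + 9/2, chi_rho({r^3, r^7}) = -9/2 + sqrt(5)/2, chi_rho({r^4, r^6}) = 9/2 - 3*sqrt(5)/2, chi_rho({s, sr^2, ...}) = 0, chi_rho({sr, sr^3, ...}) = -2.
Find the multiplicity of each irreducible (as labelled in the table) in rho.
Multiplicities: chi_1: 0, chi_2: 1, chi_3: 3, chi_4: 2, chi_5: 1, chi_6: 0, chi_7: 0, chi_8: 2.

Why: Use <chi_rho, chi> = (1/|G|) sum_C |C| * chi_rho(C) * conj(chi(C)) with |G| = 20 for each irreducible chi in the table:
  <chi_rho, chi_1> = (1/20)[1*(12)*conj(1) + 1*(-2)*conj(1) + 2*(-9/2 - sqrt(5)/2)*conj(1) + 2*(3*sqrt(5)/2 + 9/2)*conj(1) + 2*(-9/2 + sqrt(5)/2)*conj(1) + 2*(9/2 - 3*sqrt(5)/2)*conj(1) + 5*(0)*conj(1) + 5*(-2)*conj(1)]
      = (1/20)[(12) + (-2) + (-9 - sqrt(5)) + (3*sqrt(5) + 9) + (-9 + sqrt(5)) + (9 - 3*sqrt(5)) + (0) + (-10)] = 0/20 = 0
  <chi_rho, chi_2> = (1/20)[1*(12)*conj(1) + 1*(-2)*conj(1) + 2*(-9/2 - sqrt(5)/2)*conj(1) + 2*(3*sqrt(5)/2 + 9/2)*conj(1) + 2*(-9/2 + sqrt(5)/2)*conj(1) + 2*(9/2 - 3*sqrt(5)/2)*conj(1) + 5*(0)*conj(-1) + 5*(-2)*conj(-1)]
      = (1/20)[(12) + (-2) + (-9 - sqrt(5)) + (3*sqrt(5) + 9) + (-9 + sqrt(5)) + (9 - 3*sqrt(5)) + (0) + (10)] = 20/20 = 1
  <chi_rho, chi_3> = (1/20)[1*(12)*conj(1) + 1*(-2)*conj(-1) + 2*(-9/2 - sqrt(5)/2)*conj(-1) + 2*(3*sqrt(5)/2 + 9/2)*conj(1) + 2*(-9/2 + sqrt(5)/2)*conj(-1) + 2*(9/2 - 3*sqrt(5)/2)*conj(1) + 5*(0)*conj(1) + 5*(-2)*conj(-1)]
      = (1/20)[(12) + (2) + (sqrt(5) + 9) + (3*sqrt(5) + 9) + (9 - sqrt(5)) + (9 - 3*sqrt(5)) + (0) + (10)] = 60/20 = 3
  <chi_rho, chi_4> = (1/20)[1*(12)*conj(1) + 1*(-2)*conj(-1) + 2*(-9/2 - sqrt(5)/2)*conj(-1) + 2*(3*sqrt(5)/2 + 9/2)*conj(1) + 2*(-9/2 + sqrt(5)/2)*conj(-1) + 2*(9/2 - 3*sqrt(5)/2)*conj(1) + 5*(0)*conj(-1) + 5*(-2)*conj(1)]
      = (1/20)[(12) + (2) + (sqrt(5) + 9) + (3*sqrt(5) + 9) + (9 - sqrt(5)) + (9 - 3*sqrt(5)) + (0) + (-10)] = 40/20 = 2
  <chi_rho, chi_5> = (1/20)[1*(12)*conj(2) + 1*(-2)*conj(-2) + 2*(-9/2 - sqrt(5)/2)*conj(1/2 + sqrt(5)/2) + 2*(3*sqrt(5)/2 + 9/2)*conj(-1/2 + sqrt(5)/2) + 2*(-9/2 + sqrt(5)/2)*conj(1/2 - sqrt(5)/2) + 2*(9/2 - 3*sqrt(5)/2)*conj(-sqrt(5)/2 - 1/2) + 5*(0)*conj(0) + 5*(-2)*conj(0)]
      = (1/20)[(24) + (4) + (-5*sqrt(5) - 7) + (3 + 3*sqrt(5)) + (-7 + 5*sqrt(5)) + (3 - 3*sqrt(5)) + (0) + (0)] = 20/20 = 1
  <chi_rho, chi_6> = (1/20)[1*(12)*conj(2) + 1*(-2)*conj(2) + 2*(-9/2 - sqrt(5)/2)*conj(-1/2 + sqrt(5)/2) + 2*(3*sqrt(5)/2 + 9/2)*conj(-sqrt(5)/2 - 1/2) + 2*(-9/2 + sqrt(5)/2)*conj(-sqrt(5)/2 - 1/2) + 2*(9/2 - 3*sqrt(5)/2)*conj(-1/2 + sqrt(5)/2) + 5*(0)*conj(0) + 5*(-2)*conj(0)]
      = (1/20)[(24) + (-4) + (2 - 4*sqrt(5)) + (-6*sqrt(5) - 12) + (2 + 4*sqrt(5)) + (-12 + 6*sqrt(5)) + (0) + (0)] = 0/20 = 0
  <chi_rho, chi_7> = (1/20)[1*(12)*conj(2) + 1*(-2)*conj(-2) + 2*(-9/2 - sqrt(5)/2)*conj(1/2 - sqrt(5)/2) + 2*(3*sqrt(5)/2 + 9/2)*conj(-sqrt(5)/2 - 1/2) + 2*(-9/2 + sqrt(5)/2)*conj(1/2 + sqrt(5)/2) + 2*(9/2 - 3*sqrt(5)/2)*conj(-1/2 + sqrt(5)/2) + 5*(0)*conj(0) + 5*(-2)*conj(0)]
      = (1/20)[(24) + (4) + (-2 + 4*sqrt(5)) + (-6*sqrt(5) - 12) + (-4*sqrt(5) - 2) + (-12 + 6*sqrt(5)) + (0) + (0)] = 0/20 = 0
  <chi_rho, chi_8> = (1/20)[1*(12)*conj(2) + 1*(-2)*conj(2) + 2*(-9/2 - sqrt(5)/2)*conj(-sqrt(5)/2 - 1/2) + 2*(3*sqrt(5)/2 + 9/2)*conj(-1/2 + sqrt(5)/2) + 2*(-9/2 + sqrt(5)/2)*conj(-1/2 + sqrt(5)/2) + 2*(9/2 - 3*sqrt(5)/2)*conj(-sqrt(5)/2 - 1/2) + 5*(0)*conj(0) + 5*(-2)*conj(0)]
      = (1/20)[(24) + (-4) + (7 + 5*sqrt(5)) + (3 + 3*sqrt(5)) + (7 - 5*sqrt(5)) + (3 - 3*sqrt(5)) + (0) + (0)] = 40/20 = 2
Dimension check: dim(rho) = sum (mult * dim) = 0*1 + 1*1 + 3*1 + 2*1 + 1*2 + 0*2 + 0*2 + 2*2 = 12 = chi_rho(e) = 12.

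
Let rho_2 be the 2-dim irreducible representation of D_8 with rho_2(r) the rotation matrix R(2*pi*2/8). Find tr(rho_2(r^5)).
chi_{rho_2}(r^5) = 2*cos(2*pi*2*5/8) = 0

Why: rho_2(r^5) is rotation by angle 2*pi*2*5/8, whose trace is 2*cos(2*pi*2*5/8) = 0.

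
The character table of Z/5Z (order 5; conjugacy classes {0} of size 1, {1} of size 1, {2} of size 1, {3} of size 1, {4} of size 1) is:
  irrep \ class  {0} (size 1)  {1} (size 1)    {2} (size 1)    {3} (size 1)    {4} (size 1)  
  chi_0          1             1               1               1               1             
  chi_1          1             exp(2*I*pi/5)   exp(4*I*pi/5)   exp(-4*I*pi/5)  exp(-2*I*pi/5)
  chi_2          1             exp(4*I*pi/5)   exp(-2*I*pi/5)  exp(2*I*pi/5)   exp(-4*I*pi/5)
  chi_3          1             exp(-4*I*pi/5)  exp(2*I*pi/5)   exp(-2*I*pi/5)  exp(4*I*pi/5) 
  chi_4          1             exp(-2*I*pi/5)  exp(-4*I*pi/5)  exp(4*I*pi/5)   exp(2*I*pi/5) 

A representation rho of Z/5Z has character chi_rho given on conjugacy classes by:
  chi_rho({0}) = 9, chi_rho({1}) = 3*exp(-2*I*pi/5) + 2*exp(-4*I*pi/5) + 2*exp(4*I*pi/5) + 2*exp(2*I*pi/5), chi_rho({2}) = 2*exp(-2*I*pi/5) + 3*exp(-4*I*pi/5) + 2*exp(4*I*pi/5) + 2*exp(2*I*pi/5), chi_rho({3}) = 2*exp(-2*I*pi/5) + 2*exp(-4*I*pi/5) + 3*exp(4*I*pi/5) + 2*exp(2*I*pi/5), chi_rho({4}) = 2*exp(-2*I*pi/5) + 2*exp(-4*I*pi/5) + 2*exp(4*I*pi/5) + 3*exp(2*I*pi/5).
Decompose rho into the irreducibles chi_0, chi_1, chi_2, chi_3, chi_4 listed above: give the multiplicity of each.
Multiplicities: chi_0: 0, chi_1: 2, chi_2: 2, chi_3: 2, chi_4: 3.

Working: Use <chi_rho, chi> = (1/|G|) sum_C |C| * chi_rho(C) * conj(chi(C)) with |G| = 5 for each irreducible chi in the table:
  <chi_rho, chi_0> = (1/5)[1*(9)*conj(1) + 1*(3*exp(-2*I*pi/5) + 2*exp(-4*I*pi/5) + 2*exp(4*I*pi/5) + 2*exp(2*I*pi/5))*conj(1) + 1*(2*exp(-2*I*pi/5) + 3*exp(-4*I*pi/5) + 2*exp(4*I*pi/5) + 2*exp(2*I*pi/5))*conj(1) + 1*(2*exp(-2*I*pi/5) + 2*exp(-4*I*pi/5) + 3*exp(4*I*pi/5) + 2*exp(2*I*pi/5))*conj(1) + 1*(2*exp(-2*I*pi/5) + 2*exp(-4*I*pi/5) + 2*exp(4*I*pi/5) + 3*exp(2*I*pi/5))*conj(1)]
      = (1/5)[(9) + (3*exp(-2*I*pi/5) + 2*exp(-4*I*pi/5) + 2*exp(4*I*pi/5) + 2*exp(2*I*pi/5)) + (2*exp(-2*I*pi/5) + 3*exp(-4*I*pi/5) + 2*exp(4*I*pi/5) + 2*exp(2*I*pi/5)) + (2*exp(-2*I*pi/5) + 2*exp(-4*I*pi/5) + 3*exp(4*I*pi/5) + 2*exp(2*I*pi/5)) + (2*exp(-2*I*pi/5) + 2*exp(-4*I*pi/5) + 2*exp(4*I*pi/5) + 3*exp(2*I*pi/5))] = 0/5 = 0
  <chi_rho, chi_1> = (1/5)[1*(9)*conj(1) + 1*(3*exp(-2*I*pi/5) + 2*exp(-4*I*pi/5) + 2*exp(4*I*pi/5) + 2*exp(2*I*pi/5))*conj(exp(2*I*pi/5)) + 1*(2*exp(-2*I*pi/5) + 3*exp(-4*I*pi/5) + 2*exp(4*I*pi/5) + 2*exp(2*I*pi/5))*conj(exp(4*I*pi/5)) + 1*(2*exp(-2*I*pi/5) + 2*exp(-4*I*pi/5) + 3*exp(4*I*pi/5) + 2*exp(2*I*pi/5))*conj(exp(-4*I*pi/5)) + 1*(2*exp(-2*I*pi/5) + 2*exp(-4*I*pi/5) + 2*exp(4*I*pi/5) + 3*exp(2*I*pi/5))*conj(exp(-2*I*pi/5))]
      = (1/5)[(9) + (2 + 3*exp(-4*I*pi/5) + 2*exp(4*I*pi/5) + 2*exp(2*I*pi/5)) + (2 + 2*exp(-2*I*pi/5) + 2*exp(4*I*pi/5) + 3*exp(2*I*pi/5)) + (2 + 3*exp(-2*I*pi/5) + 2*exp(-4*I*pi/5) + 2*exp(2*I*pi/5)) + (2 + 2*exp(-2*I*pi/5) + 2*exp(-4*I*pi/5) + 3*exp(4*I*pi/5))] = 10/5 = 2
  <chi_rho, chi_2> = (1/5)[1*(9)*conj(1) + 1*(3*exp(-2*I*pi/5) + 2*exp(-4*I*pi/5) + 2*exp(4*I*pi/5) + 2*exp(2*I*pi/5))*conj(exp(4*I*pi/5)) + 1*(2*exp(-2*I*pi/5) + 3*exp(-4*I*pi/5) + 2*exp(4*I*pi/5) + 2*exp(2*I*pi/5))*conj(exp(-2*I*pi/5)) + 1*(2*exp(-2*I*pi/5) + 2*exp(-4*I*pi/5) + 3*exp(4*I*pi/5) + 2*exp(2*I*pi/5))*conj(exp(2*I*pi/5)) + 1*(2*exp(-2*I*pi/5) + 2*exp(-4*I*pi/5) + 2*exp(4*I*pi/5) + 3*exp(2*I*pi/5))*conj(exp(-4*I*pi/5))]
      = (1/5)[(9) + (2 + 2*exp(-2*I*pi/5) + 3*exp(4*I*pi/5) + 2*exp(2*I*pi/5)) + (2 + 3*exp(-2*I*pi/5) + 2*exp(-4*I*pi/5) + 2*exp(4*I*pi/5)) + (2 + 2*exp(-4*I*pi/5) + 2*exp(4*I*pi/5) + 3*exp(2*I*pi/5)) + (2 + 2*exp(-2*I*pi/5) + 3*exp(-4*I*pi/5) + 2*exp(2*I*pi/5))] = 10/5 = 2
  <chi_rho, chi_3> = (1/5)[1*(9)*conj(1) + 1*(3*exp(-2*I*pi/5) + 2*exp(-4*I*pi/5) + 2*exp(4*I*pi/5) + 2*exp(2*I*pi/5))*conj(exp(-4*I*pi/5)) + 1*(2*exp(-2*I*pi/5) + 3*exp(-4*I*pi/5) + 2*exp(4*I*pi/5) + 2*exp(2*I*pi/5))*conj(exp(2*I*pi/5)) + 1*(2*exp(-2*I*pi/5) + 2*exp(-4*I*pi/5) + 3*exp(4*I*pi/5) + 2*exp(2*I*pi/5))*conj(exp(-2*I*pi/5)) + 1*(2*exp(-2*I*pi/5) + 2*exp(-4*I*pi/5) + 2*exp(4*I*pi/5) + 3*exp(2*I*pi/5))*conj(exp(4*I*pi/5))]
      = (1/5)[(9) + (2 + 2*exp(-2*I*pi/5) + 2*exp(-4*I*pi/5) + 3*exp(2*I*pi/5)) + (2 + 2*exp(-4*I*pi/5) + 3*exp(4*I*pi/5) + 2*exp(2*I*pi/5)) + (2 + 2*exp(-2*I*pi/5) + 3*exp(-4*I*pi/5) + 2*exp(4*I*pi/5)) + (2 + 3*exp(-2*I*pi/5) + 2*exp(4*I*pi/5) + 2*exp(2*I*pi/5))] = 10/5 = 2
  <chi_rho, chi_4> = (1/5)[1*(9)*conj(1) + 1*(3*exp(-2*I*pi/5) + 2*exp(-4*I*pi/5) + 2*exp(4*I*pi/5) + 2*exp(2*I*pi/5))*conj(exp(-2*I*pi/5)) + 1*(2*exp(-2*I*pi/5) + 3*exp(-4*I*pi/5) + 2*exp(4*I*pi/5) + 2*exp(2*I*pi/5))*conj(exp(-4*I*pi/5)) + 1*(2*exp(-2*I*pi/5) + 2*exp(-4*I*pi/5) + 3*exp(4*I*pi/5) + 2*exp(2*I*pi/5))*conj(exp(4*I*pi/5)) + 1*(2*exp(-2*I*pi/5) + 2*exp(-4*I*pi/5) + 2*exp(4*I*pi/5) + 3*exp(2*I*pi/5))*conj(exp(2*I*pi/5))]
      = (1/5)[(9) + (3 + 2*exp(-2*I*pi/5) + 2*exp(-4*I*pi/5) + 2*exp(4*I*pi/5)) + (3 + 2*exp(-2*I*pi/5) + 2*exp(-4*I*pi/5) + 2*exp(2*I*pi/5)) + (3 + 2*exp(-2*I*pi/5) + 2*exp(4*I*pi/5) + 2*exp(2*I*pi/5)) + (3 + 2*exp(-4*I*pi/5) + 2*exp(4*I*pi/5) + 2*exp(2*I*pi/5))] = 15/5 = 3
(Exp terms are combined using exp(i*s)*conj(exp(i*t)) = exp(i*(s-t)), and sums of them are collapsed using the identity that for every m > 1 the m distinct m-th roots of unity sum to 0, e.g. 1 + exp(2*I*pi/3) + exp(-2*I*pi/3) = 0.)
Dimension check: dim(rho) = sum (mult * dim) = 0*1 + 2*1 + 2*1 + 2*1 + 3*1 = 9 = chi_rho(e) = 9.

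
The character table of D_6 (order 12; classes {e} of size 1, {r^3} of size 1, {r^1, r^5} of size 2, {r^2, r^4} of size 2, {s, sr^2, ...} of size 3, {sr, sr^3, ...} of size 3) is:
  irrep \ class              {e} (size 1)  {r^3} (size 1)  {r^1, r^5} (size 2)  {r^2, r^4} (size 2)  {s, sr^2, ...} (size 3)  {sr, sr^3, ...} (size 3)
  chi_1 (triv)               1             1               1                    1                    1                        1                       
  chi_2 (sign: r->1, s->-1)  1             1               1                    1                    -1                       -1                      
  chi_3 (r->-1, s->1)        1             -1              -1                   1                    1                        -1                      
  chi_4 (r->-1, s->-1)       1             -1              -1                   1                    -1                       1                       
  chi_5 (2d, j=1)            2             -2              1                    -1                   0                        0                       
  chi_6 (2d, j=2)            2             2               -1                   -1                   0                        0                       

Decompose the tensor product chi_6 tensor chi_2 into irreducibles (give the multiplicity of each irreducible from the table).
chi_6 tensor chi_2 = chi_6 (all other irreducibles have multiplicity 0).

The character of a tensor product is the pointwise product (chi_6 * chi_2)(C) = chi_6(C) * chi_2(C):
  {e}: (2)*(1), {r^3}: (2)*(1), {r^1, r^5}: (-1)*(1), {r^2, r^4}: (-1)*(1), {s, sr^2, ...}: (0)*(-1), {sr, sr^3, ...}: (0)*(-1)
so (chi_6 * chi_2) takes values
  {e} -> 2, {r^3} -> 2, {r^1, r^5} -> -1, {r^2, r^4} -> -1, {s, sr^2, ...} -> 0, {sr, sr^3, ...} -> 0.
Now take the inner product of this character with each irreducible chi from the table, <chi_6*chi_2, chi> = (1/12) sum_C |C| (chi_6*chi_2)(C) conj(chi(C)):
  <chi_6*chi_2, chi_1> = (1/12)[1*(2)*conj(1) + 1*(2)*conj(1) + 2*(-1)*conj(1) + 2*(-1)*conj(1) + 3*(0)*conj(1) + 3*(0)*conj(1)]
      = (1/12)[(2) + (2) + (-2) + (-2) + (0) + (0)] = 0/12 = 0
  <chi_6*chi_2, chi_2> = (1/12)[1*(2)*conj(1) + 1*(2)*conj(1) + 2*(-1)*conj(1) + 2*(-1)*conj(1) + 3*(0)*conj(-1) + 3*(0)*conj(-1)]
      = (1/12)[(2) + (2) + (-2) + (-2) + (0) + (0)] = 0/12 = 0
  <chi_6*chi_2, chi_3> = (1/12)[1*(2)*conj(1) + 1*(2)*conj(-1) + 2*(-1)*conj(-1) + 2*(-1)*conj(1) + 3*(0)*conj(1) + 3*(0)*conj(-1)]
      = (1/12)[(2) + (-2) + (2) + (-2) + (0) + (0)] = 0/12 = 0
  <chi_6*chi_2, chi_4> = (1/12)[1*(2)*conj(1) + 1*(2)*conj(-1) + 2*(-1)*conj(-1) + 2*(-1)*conj(1) + 3*(0)*conj(-1) + 3*(0)*conj(1)]
      = (1/12)[(2) + (-2) + (2) + (-2) + (0) + (0)] = 0/12 = 0
  <chi_6*chi_2, chi_5> = (1/12)[1*(2)*conj(2) + 1*(2)*conj(-2) + 2*(-1)*conj(1) + 2*(-1)*conj(-1) + 3*(0)*conj(0) + 3*(0)*conj(0)]
      = (1/12)[(4) + (-4) + (-2) + (2) + (0) + (0)] = 0/12 = 0
  <chi_6*chi_2, chi_6> = (1/12)[1*(2)*conj(2) + 1*(2)*conj(2) + 2*(-1)*conj(-1) + 2*(-1)*conj(-1) + 3*(0)*conj(0) + 3*(0)*conj(0)]
      = (1/12)[(4) + (4) + (2) + (2) + (0) + (0)] = 12/12 = 1
Hence the multiplicities are chi_6: 1. Dimension check: dim(chi_6)*dim(chi_2) = 2*1 = 2 and sum (mult * dim) = 1*2 = 2.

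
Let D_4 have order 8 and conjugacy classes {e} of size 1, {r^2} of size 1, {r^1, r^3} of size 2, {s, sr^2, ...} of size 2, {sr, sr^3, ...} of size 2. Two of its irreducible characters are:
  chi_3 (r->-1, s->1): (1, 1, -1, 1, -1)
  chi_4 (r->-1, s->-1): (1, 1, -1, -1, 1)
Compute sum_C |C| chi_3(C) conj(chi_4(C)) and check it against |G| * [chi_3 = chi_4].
Sum = 0; so <chi_3, chi_4> = 0 (distinct irreducibles are orthogonal).

Solution. Compute term by term over conjugacy classes (|C| * chi_3(C) * conj(chi_4(C))):
  1*(1)*conj(1) + 1*(1)*conj(1) + 2*(-1)*conj(-1) + 2*(1)*conj(-1) + 2*(-1)*conj(1)
  = (1) + (1) + (2) + (-2) + (-2)
  = 0.
Dividing by |G| = 8 gives 0/8 = 0, matching the row-orthogonality relation <chi_3, chi_4> = [chi_3 = chi_4].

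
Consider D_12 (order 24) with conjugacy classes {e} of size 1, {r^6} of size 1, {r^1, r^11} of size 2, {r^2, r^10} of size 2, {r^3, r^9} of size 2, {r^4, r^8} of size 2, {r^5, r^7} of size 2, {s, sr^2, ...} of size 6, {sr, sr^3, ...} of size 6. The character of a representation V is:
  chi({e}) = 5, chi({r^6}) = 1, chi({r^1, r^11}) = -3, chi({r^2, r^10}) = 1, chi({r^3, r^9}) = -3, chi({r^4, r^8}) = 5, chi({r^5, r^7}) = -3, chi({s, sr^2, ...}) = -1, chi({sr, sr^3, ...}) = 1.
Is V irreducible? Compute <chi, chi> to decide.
Not irreducible (reducible): <chi, chi> = 6 > 1.

Why: <chi, chi> = (1/|G|) sum_C |C| * |chi(C)|^2 = (1/24)[1*|5|^2 + 1*|1|^2 + 2*|-3|^2 + 2*|1|^2 + 2*|-3|^2 + 2*|5|^2 + 2*|-3|^2 + 6*|-1|^2 + 6*|1|^2]
  = (1/24)[(25) + (1) + (18) + (2) + (18) + (50) + (18) + (6) + (6)] = 144/24 = 6.
A character is irreducible iff <chi, chi> = 1, so this representation is reducible.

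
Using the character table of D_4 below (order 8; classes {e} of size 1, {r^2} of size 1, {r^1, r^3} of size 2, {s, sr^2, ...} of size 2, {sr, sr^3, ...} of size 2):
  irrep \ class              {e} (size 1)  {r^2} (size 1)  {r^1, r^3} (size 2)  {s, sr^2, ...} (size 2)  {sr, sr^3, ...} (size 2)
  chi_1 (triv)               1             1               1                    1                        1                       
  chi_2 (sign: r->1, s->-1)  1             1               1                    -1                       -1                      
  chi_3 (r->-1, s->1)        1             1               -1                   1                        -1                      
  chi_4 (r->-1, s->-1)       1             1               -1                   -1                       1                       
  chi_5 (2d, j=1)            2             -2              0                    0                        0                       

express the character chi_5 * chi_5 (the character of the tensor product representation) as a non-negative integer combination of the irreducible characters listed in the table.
chi_5 tensor chi_5 = chi_1 + chi_2 + chi_3 + chi_4 (all other irreducibles have multiplicity 0).

Derivation: The character of a tensor product is the pointwise product (chi_5 * chi_5)(C) = chi_5(C) * chi_5(C):
  {e}: (2)*(2), {r^2}: (-2)*(-2), {r^1, r^3}: (0)*(0), {s, sr^2, ...}: (0)*(0), {sr, sr^3, ...}: (0)*(0)
so (chi_5 * chi_5) takes values
  {e} -> 4, {r^2} -> 4, {r^1, r^3} -> 0, {s, sr^2, ...} -> 0, {sr, sr^3, ...} -> 0.
Now take the inner product of this character with each irreducible chi from the table, <chi_5*chi_5, chi> = (1/8) sum_C |C| (chi_5*chi_5)(C) conj(chi(C)):
  <chi_5*chi_5, chi_1> = (1/8)[1*(4)*conj(1) + 1*(4)*conj(1) + 2*(0)*conj(1) + 2*(0)*conj(1) + 2*(0)*conj(1)]
      = (1/8)[(4) + (4) + (0) + (0) + (0)] = 8/8 = 1
  <chi_5*chi_5, chi_2> = (1/8)[1*(4)*conj(1) + 1*(4)*conj(1) + 2*(0)*conj(1) + 2*(0)*conj(-1) + 2*(0)*conj(-1)]
      = (1/8)[(4) + (4) + (0) + (0) + (0)] = 8/8 = 1
  <chi_5*chi_5, chi_3> = (1/8)[1*(4)*conj(1) + 1*(4)*conj(1) + 2*(0)*conj(-1) + 2*(0)*conj(1) + 2*(0)*conj(-1)]
      = (1/8)[(4) + (4) + (0) + (0) + (0)] = 8/8 = 1
  <chi_5*chi_5, chi_4> = (1/8)[1*(4)*conj(1) + 1*(4)*conj(1) + 2*(0)*conj(-1) + 2*(0)*conj(-1) + 2*(0)*conj(1)]
      = (1/8)[(4) + (4) + (0) + (0) + (0)] = 8/8 = 1
  <chi_5*chi_5, chi_5> = (1/8)[1*(4)*conj(2) + 1*(4)*conj(-2) + 2*(0)*conj(0) + 2*(0)*conj(0) + 2*(0)*conj(0)]
      = (1/8)[(8) + (-8) + (0) + (0) + (0)] = 0/8 = 0
Hence the multiplicities are chi_1: 1, chi_2: 1, chi_3: 1, chi_4: 1. Dimension check: dim(chi_5)*dim(chi_5) = 2*2 = 4 and sum (mult * dim) = 1*1 + 1*1 + 1*1 + 1*1 = 4.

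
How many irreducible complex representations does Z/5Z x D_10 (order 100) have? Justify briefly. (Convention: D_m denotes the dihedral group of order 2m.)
40

Why: The number of irreducible complex representations of a finite group equals its number of conjugacy classes. For a direct product, #classes(G x H) = #classes(G) * #classes(H). Z/5Z has 5 classes (abelian), D_10 has 8 classes, so 5 * 8 = 40, so Z/5Z x D_10 (order 100) has exactly 40 irreducible complex representations.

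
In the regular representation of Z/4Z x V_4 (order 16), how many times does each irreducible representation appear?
Each irreducible V_i of dimension d_i appears with multiplicity d_i, i.e. rho_reg = (direct sum over all irreducibles V_i) d_i V_i. The irreducible dimensions for Z/4Z x V_4 are 1, 1, 1, 1, 1, 1, 1, 1, 1, 1, 1, 1, 1, 1, 1, 1: 16 irreducibles of dimension 1, each with multiplicity 1. Total dimension 16*1*1 = 16 = |G|.

Details: General theorem: in the regular representation of a finite group G, each irreducible appears with multiplicity equal to its dimension. Check: dim(rho_reg) = sum d_i^2 = 1 + 1 + 1 + 1 + 1 + 1 + 1 + 1 + 1 + 1 + 1 + 1 + 1 + 1 + 1 + 1 = 16 = |G|.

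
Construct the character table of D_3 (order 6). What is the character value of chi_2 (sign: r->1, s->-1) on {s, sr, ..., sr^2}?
Conjugacy classes: {e} of size 1, {r^1, r^2} of size 2, {s, sr, ..., sr^2} of size 3.
Character table:
  irrep \ class              {e} (size 1)  {r^1, r^2} (size 2)  {s, sr, ..., sr^2} (size 3)
  chi_1 (triv)               1             1                    1                          
  chi_2 (sign: r->1, s->-1)  1             1                    -1                         
  chi_3 (2d, j=1)            2             -1                   0                          

Spot check: chi_2 (sign: r->1, s->-1) on {s, sr, ..., sr^2} = -1.

Explanation: D_3 has order 2*3 = 6 with 3 conjugacy classes, hence 3 irreducibles. Sum of squared dims 1 + 1 + 4 = 6 = |G|. Linear characters come from the abelianisation; the 2-dimensional irreps have character r^k -> 2*cos(2*pi*j*k/3), reflections -> 0.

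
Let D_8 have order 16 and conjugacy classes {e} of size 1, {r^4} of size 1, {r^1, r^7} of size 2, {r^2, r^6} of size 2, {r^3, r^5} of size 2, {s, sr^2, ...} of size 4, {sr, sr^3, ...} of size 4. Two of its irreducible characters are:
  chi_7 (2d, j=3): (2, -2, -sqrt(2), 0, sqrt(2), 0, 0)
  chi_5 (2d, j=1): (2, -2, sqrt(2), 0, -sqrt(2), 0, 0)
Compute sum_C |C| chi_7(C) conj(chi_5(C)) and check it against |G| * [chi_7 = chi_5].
Sum = 0; so <chi_7, chi_5> = 0 (distinct irreducibles are orthogonal).

Reasoning: Compute term by term over conjugacy classes (|C| * chi_7(C) * conj(chi_5(C))):
  1*(2)*conj(2) + 1*(-2)*conj(-2) + 2*(-sqrt(2))*conj(sqrt(2)) + 2*(0)*conj(0) + 2*(sqrt(2))*conj(-sqrt(2)) + 4*(0)*conj(0) + 4*(0)*conj(0)
  = (4) + (4) + (-4) + (0) + (-4) + (0) + (0)
  = 0.
Dividing by |G| = 16 gives 0/16 = 0, matching the row-orthogonality relation <chi_7, chi_5> = [chi_7 = chi_5].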